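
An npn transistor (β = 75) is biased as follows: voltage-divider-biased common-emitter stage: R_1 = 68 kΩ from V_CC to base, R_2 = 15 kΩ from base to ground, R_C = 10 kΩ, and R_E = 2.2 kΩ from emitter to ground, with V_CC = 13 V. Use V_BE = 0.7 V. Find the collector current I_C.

I_C ≈ 0.69 mA

Thevenize the base divider: V_Th = V_CC·R_2/(R_1+R_2) = 13×15/83 = 2.35 V, R_Th = R_1‖R_2 = 12.3 kΩ.
Base-emitter loop: V_Th = I_B·R_Th + V_BE + (β+1)I_B·R_E, so I_B = (2.35 − 0.7) / (12.3 + 76×2.2) = 0.00919 mA.
I_C = β·I_B = 75×0.00919 = 0.689 mA, and I_E = (β+1)I_B = 0.698 mA.
V_CE = V_CC − I_C·R_C − I_E·R_E = 13 − 0.689×10 − 0.698×2.2 = 4.57 V.
V_CE = 4.57 V > 0.2 V confirms active-region operation.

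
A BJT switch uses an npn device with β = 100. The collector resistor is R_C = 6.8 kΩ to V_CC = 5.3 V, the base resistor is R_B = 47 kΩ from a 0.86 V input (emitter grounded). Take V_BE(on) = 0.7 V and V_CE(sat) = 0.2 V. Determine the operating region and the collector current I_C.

active; I_C ≈ 0.34 mA

Assume active. Base-emitter loop: I_B = (V_BB − V_BE)/R_B = (0.86 − 0.7)/47 = 0.0034 mA.
I_C = β·I_B = 100×0.0034 = 0.34 mA.
V_CE = V_CC − I_C·R_C = 5.3 − 0.34×6.8 = 2.99 V > V_CE(sat), so the active-region assumption holds.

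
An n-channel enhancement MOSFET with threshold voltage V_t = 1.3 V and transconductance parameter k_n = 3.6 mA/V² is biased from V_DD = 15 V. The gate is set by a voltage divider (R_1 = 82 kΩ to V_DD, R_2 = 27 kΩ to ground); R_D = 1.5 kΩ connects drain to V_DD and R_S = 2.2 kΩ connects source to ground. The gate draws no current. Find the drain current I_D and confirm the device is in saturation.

V_G = V_DD·R_2/(R_1+R_2) = 15×27/109 = 3.72 V.
Assume saturation: I_D = (k_n/2)(V_GS − V_t)² with V_GS = V_G − I_D·R_S = 3.72 − 2.2·I_D.
Substituting gives 8.71·I_D² − 20.1·I_D + 10.5 = 0, with roots I_D = 0.796 or 1.52 mA.
The root I_D = 1.52 mA gives V_GS = 0.383 V ≤ V_t, so take I_D = 0.796 mA.
Then V_GS = 1.96 V and V_DS = V_DD − I_D(R_D+R_S) = 15 − 0.796×3.7 = 12.1 V.
Saturation requires V_DS ≥ V_GS − V_t = 0.665 V; 12.1 ≥ 0.665 ✓.

I_D ≈ 0.8 mA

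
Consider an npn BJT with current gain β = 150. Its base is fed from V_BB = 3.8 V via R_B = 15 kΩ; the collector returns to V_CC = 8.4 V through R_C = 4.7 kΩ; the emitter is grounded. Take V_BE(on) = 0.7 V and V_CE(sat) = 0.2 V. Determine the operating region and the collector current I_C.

Assume active: I_B = (3.8 − 0.7)/15 = 0.207 mA, giving I_C = β·I_B = 31 mA.
But then V_CE = 8.4 − 31×4.7 = -137 V < V_CE(sat) = 0.2 V — impossible in the active region.
So the transistor is saturated. With V_CE = 0.2 V, I_C = (V_CC − 0.2)/R_C = 8.2/4.7 = 1.74 mA.
Check: β·I_B = 31 mA > I_C = 1.74 mA, confirming saturation.

saturation; I_C ≈ 1.7 mA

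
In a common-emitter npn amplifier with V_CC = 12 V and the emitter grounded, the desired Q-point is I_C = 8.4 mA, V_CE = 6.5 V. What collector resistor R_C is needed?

R_C ≈ 0.65 kΩ

Collector loop: V_CC = I_C·R_C + V_CE.
R_C = (V_CC − V_CE)/I_C = (12 − 6.5)/8.4 = 0.655 kΩ.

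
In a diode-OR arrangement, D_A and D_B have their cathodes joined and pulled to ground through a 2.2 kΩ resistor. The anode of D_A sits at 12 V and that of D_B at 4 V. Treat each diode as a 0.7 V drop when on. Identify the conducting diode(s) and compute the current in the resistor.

Only D_A conducts; I_R ≈ 5.1 mA

Assume both conduct. Then node N would need to be at both 12−0.7 = 11.3 V and 4−0.7 = 3.3 V, which is impossible.
Assume only D_A conducts: V_N = 12 − 0.7 = 11.3 V, so I_R = 11.3/2.2 = 5.14 mA.
Check D_B: its anode-to-cathode voltage is 4 − 11.3 = -7.3 V < 0.7 V, so it is off. The assumption is consistent.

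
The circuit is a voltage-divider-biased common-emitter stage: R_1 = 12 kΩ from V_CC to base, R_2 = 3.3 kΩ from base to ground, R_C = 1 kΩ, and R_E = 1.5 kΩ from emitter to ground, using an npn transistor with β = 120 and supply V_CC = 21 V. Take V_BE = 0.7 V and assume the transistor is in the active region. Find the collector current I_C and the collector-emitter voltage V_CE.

I_C ≈ 2.5 mA, V_CE ≈ 15 V

Thevenize the base divider: V_Th = V_CC·R_2/(R_1+R_2) = 21×3.3/15.3 = 4.53 V, R_Th = R_1‖R_2 = 2.59 kΩ.
Base-emitter loop: V_Th = I_B·R_Th + V_BE + (β+1)I_B·R_E, so I_B = (4.53 − 0.7) / (2.59 + 121×1.5) = 0.0208 mA.
I_C = β·I_B = 120×0.0208 = 2.5 mA, and I_E = (β+1)I_B = 2.52 mA.
V_CE = V_CC − I_C·R_C − I_E·R_E = 21 − 2.5×1 − 2.52×1.5 = 14.7 V.
V_CE = 14.7 V > 0.2 V confirms active-region operation.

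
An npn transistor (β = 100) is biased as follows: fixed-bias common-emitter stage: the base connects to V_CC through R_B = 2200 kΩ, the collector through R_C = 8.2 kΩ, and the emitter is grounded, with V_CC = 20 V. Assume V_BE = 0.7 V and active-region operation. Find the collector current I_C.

Base loop: V_CC = I_B·R_B + V_BE, so I_B = (20 − 0.7)/2200 kΩ = 0.00877 mA.
In the active region I_C = β·I_B = 100 × 0.00877 = 0.877 mA.
Collector loop: V_CE = V_CC − I_C·R_C = 20 − 0.877×8.2 = 12.8 V.
Since V_CE = 12.8 V > V_CE(sat) ≈ 0.2 V, the transistor is in the active region as assumed.

I_C ≈ 0.88 mA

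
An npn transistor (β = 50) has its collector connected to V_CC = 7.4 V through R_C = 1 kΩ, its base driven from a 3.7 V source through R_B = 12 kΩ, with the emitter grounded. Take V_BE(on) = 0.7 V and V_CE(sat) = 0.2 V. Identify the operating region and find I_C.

saturation; I_C ≈ 7.2 mA

Assume active: I_B = (3.7 − 0.7)/12 = 0.25 mA, giving I_C = β·I_B = 12.5 mA.
But then V_CE = 7.4 − 12.5×1 = -5.1 V < V_CE(sat) = 0.2 V — impossible in the active region.
So the transistor is saturated. With V_CE = 0.2 V, I_C = (V_CC − 0.2)/R_C = 7.2/1 = 7.2 mA.
Check: β·I_B = 12.5 mA > I_C = 7.2 mA, confirming saturation.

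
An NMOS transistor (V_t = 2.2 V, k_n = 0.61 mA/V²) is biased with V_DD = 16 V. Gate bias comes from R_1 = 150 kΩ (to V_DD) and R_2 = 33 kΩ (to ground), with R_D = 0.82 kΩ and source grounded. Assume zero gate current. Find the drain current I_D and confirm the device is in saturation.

I_D ≈ 0.14 mA

V_G = V_DD·R_2/(R_1+R_2) = 16×33/183 = 2.89 V. With the source grounded, V_GS = V_G = 2.89 V.
Assume saturation: I_D = (k_n/2)(V_GS − V_t)² = (0.61/2)×(2.89 − 2.2)² = 0.305×0.685² = 0.143 mA.
V_DS = V_DD − I_D·R_D = 16 − 0.143×0.82 = 15.9 V.
Saturation requires V_DS ≥ V_GS − V_t = 0.685 V; 15.9 ≥ 0.685 ✓.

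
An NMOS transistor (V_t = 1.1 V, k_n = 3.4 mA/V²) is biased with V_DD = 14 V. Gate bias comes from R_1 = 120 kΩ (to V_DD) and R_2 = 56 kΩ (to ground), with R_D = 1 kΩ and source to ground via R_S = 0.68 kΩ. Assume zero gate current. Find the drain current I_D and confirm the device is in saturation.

V_G = V_DD·R_2/(R_1+R_2) = 14×56/176 = 4.45 V.
Assume saturation: I_D = (k_n/2)(V_GS − V_t)² with V_GS = V_G − I_D·R_S = 4.45 − 0.68·I_D.
Substituting gives 0.786·I_D² − 8.76·I_D + 19.1 = 0, with roots I_D = 2.98 or 8.15 mA.
The root I_D = 8.15 mA gives V_GS = -1.09 V ≤ V_t, so take I_D = 2.98 mA.
Then V_GS = 2.43 V and V_DS = V_DD − I_D(R_D+R_S) = 14 − 2.98×1.68 = 8.99 V.
Saturation requires V_DS ≥ V_GS − V_t = 1.33 V; 8.99 ≥ 1.33 ✓.

I_D ≈ 3 mA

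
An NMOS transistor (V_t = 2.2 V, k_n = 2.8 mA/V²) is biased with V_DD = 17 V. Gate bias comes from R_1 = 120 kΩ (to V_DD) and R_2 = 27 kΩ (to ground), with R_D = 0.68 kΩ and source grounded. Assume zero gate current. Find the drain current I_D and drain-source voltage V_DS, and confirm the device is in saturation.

V_G = V_DD·R_2/(R_1+R_2) = 17×27/147 = 3.12 V. With the source grounded, V_GS = V_G = 3.12 V.
Assume saturation: I_D = (k_n/2)(V_GS − V_t)² = (2.8/2)×(3.12 − 2.2)² = 1.4×0.922² = 1.19 mA.
V_DS = V_DD − I_D·R_D = 17 − 1.19×0.68 = 16.2 V.
Saturation requires V_DS ≥ V_GS − V_t = 0.922 V; 16.2 ≥ 0.922 ✓.

I_D ≈ 1.2 mA, V_DS ≈ 16 V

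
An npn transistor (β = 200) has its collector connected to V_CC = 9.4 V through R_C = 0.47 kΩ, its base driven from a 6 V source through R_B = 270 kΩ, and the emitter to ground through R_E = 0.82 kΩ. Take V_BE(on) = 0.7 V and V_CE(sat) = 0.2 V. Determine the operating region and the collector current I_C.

active; I_C ≈ 2.4 mA

Assume active. Base-emitter loop: I_B = (V_BB − V_BE)/(R_B + (β+1)R_E) = (6 − 0.7)/(270 + 201×0.82) = 0.0122 mA.
I_C = β·I_B = 200×0.0122 = 2.44 mA.
V_CE = V_CC − I_C·R_C − I_E·R_E = 9.4 − 2.44×0.47 − 2.45×0.82 = 6.25 V > V_CE(sat), so the active-region assumption holds.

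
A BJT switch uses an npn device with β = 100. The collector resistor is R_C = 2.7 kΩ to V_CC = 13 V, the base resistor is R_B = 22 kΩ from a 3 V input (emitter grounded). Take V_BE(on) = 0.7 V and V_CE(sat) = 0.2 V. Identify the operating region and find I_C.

Assume active: I_B = (3 − 0.7)/22 = 0.105 mA, giving I_C = β·I_B = 10.5 mA.
But then V_CE = 13 − 10.5×2.7 = -15.2 V < V_CE(sat) = 0.2 V — impossible in the active region.
So the transistor is saturated. With V_CE = 0.2 V, I_C = (V_CC − 0.2)/R_C = 12.8/2.7 = 4.74 mA.
Check: β·I_B = 10.5 mA > I_C = 4.74 mA, confirming saturation.

saturation; I_C ≈ 4.7 mA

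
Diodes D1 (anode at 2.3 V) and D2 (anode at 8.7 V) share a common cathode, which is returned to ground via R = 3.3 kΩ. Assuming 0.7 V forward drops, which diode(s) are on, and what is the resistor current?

Assume both conduct. Then node N would need to be at both 2.3−0.7 = 1.6 V and 8.7−0.7 = 8 V, which is impossible.
Assume only D2 conducts: V_N = 8.7 − 0.7 = 8 V, so I_R = 8/3.3 = 2.42 mA.
Check D1: its anode-to-cathode voltage is 2.3 − 8 = -5.7 V < 0.7 V, so it is off. The assumption is consistent.

Only D2 conducts; I_R ≈ 2.4 mA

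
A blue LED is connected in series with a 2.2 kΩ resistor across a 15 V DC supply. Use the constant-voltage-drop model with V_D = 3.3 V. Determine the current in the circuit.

I ≈ 5.3 mA

KVL around the loop: 15 = V_D + I·R = 3.3 + I × 2.2 kΩ.
So I = (15 − 3.3) / 2.2 kΩ = 11.7 / 2.2 = 5.32 mA.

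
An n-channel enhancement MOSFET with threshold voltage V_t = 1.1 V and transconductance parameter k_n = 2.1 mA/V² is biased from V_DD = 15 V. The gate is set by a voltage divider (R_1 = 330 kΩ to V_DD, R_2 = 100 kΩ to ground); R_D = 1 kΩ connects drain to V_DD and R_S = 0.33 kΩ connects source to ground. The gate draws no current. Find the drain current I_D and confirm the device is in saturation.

I_D ≈ 2.5 mA

V_G = V_DD·R_2/(R_1+R_2) = 15×100/430 = 3.49 V.
Assume saturation: I_D = (k_n/2)(V_GS − V_t)² with V_GS = V_G − I_D·R_S = 3.49 − 0.33·I_D.
Substituting gives 0.114·I_D² − 2.66·I_D + 5.99 = 0, with roots I_D = 2.53 or 20.7 mA.
The root I_D = 20.7 mA gives V_GS = -3.34 V ≤ V_t, so take I_D = 2.53 mA.
Then V_GS = 2.65 V and V_DS = V_DD − I_D(R_D+R_S) = 15 − 2.53×1.33 = 11.6 V.
Saturation requires V_DS ≥ V_GS − V_t = 1.55 V; 11.6 ≥ 1.55 ✓.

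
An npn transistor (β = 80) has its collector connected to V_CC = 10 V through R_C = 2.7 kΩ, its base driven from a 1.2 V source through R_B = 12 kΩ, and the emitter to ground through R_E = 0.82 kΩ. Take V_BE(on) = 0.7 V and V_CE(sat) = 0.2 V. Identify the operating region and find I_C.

active; I_C ≈ 0.51 mA

Assume active. Base-emitter loop: I_B = (V_BB − V_BE)/(R_B + (β+1)R_E) = (1.2 − 0.7)/(12 + 81×0.82) = 0.00638 mA.
I_C = β·I_B = 80×0.00638 = 0.51 mA.
V_CE = V_CC − I_C·R_C − I_E·R_E = 10 − 0.51×2.7 − 0.516×0.82 = 8.2 V > V_CE(sat), so the active-region assumption holds.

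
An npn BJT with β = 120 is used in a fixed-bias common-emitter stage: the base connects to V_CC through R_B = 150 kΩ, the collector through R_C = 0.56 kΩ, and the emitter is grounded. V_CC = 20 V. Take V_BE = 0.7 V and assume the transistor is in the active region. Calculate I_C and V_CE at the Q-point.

I_C ≈ 15 mA, V_CE ≈ 11 V

Base loop: V_CC = I_B·R_B + V_BE, so I_B = (20 − 0.7)/150 kΩ = 0.129 mA.
In the active region I_C = β·I_B = 120 × 0.129 = 15.4 mA.
Collector loop: V_CE = V_CC − I_C·R_C = 20 − 15.4×0.56 = 11.4 V.
Since V_CE = 11.4 V > V_CE(sat) ≈ 0.2 V, the transistor is in the active region as assumed.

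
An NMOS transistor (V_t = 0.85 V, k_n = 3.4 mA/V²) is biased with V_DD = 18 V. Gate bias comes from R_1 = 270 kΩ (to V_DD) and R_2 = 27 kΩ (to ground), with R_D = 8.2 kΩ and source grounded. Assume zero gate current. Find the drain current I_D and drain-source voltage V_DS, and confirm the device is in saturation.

V_G = V_DD·R_2/(R_1+R_2) = 18×27/297 = 1.64 V. With the source grounded, V_GS = V_G = 1.64 V.
Assume saturation: I_D = (k_n/2)(V_GS − V_t)² = (3.4/2)×(1.64 − 0.85)² = 1.7×0.786² = 1.05 mA.
V_DS = V_DD − I_D·R_D = 18 − 1.05×8.2 = 9.38 V.
Saturation requires V_DS ≥ V_GS − V_t = 0.786 V; 9.38 ≥ 0.786 ✓.

I_D ≈ 1.1 mA, V_DS ≈ 9.4 V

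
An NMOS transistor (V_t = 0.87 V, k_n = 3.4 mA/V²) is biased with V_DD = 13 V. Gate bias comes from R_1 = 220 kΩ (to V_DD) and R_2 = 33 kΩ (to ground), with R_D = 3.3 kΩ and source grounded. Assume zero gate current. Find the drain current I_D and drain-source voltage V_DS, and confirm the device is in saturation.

I_D ≈ 1.2 mA, V_DS ≈ 9.2 V

V_G = V_DD·R_2/(R_1+R_2) = 13×33/253 = 1.7 V. With the source grounded, V_GS = V_G = 1.7 V.
Assume saturation: I_D = (k_n/2)(V_GS − V_t)² = (3.4/2)×(1.7 − 0.87)² = 1.7×0.826² = 1.16 mA.
V_DS = V_DD − I_D·R_D = 13 − 1.16×3.3 = 9.18 V.
Saturation requires V_DS ≥ V_GS − V_t = 0.826 V; 9.18 ≥ 0.826 ✓.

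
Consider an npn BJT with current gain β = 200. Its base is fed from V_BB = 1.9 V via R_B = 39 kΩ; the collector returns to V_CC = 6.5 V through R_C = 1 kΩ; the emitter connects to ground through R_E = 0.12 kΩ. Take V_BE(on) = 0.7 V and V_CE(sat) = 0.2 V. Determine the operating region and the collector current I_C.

active; I_C ≈ 3.8 mA

Assume active. Base-emitter loop: I_B = (V_BB − V_BE)/(R_B + (β+1)R_E) = (1.9 − 0.7)/(39 + 201×0.12) = 0.019 mA.
I_C = β·I_B = 200×0.019 = 3.8 mA.
V_CE = V_CC − I_C·R_C − I_E·R_E = 6.5 − 3.8×1 − 3.82×0.12 = 2.24 V > V_CE(sat), so the active-region assumption holds.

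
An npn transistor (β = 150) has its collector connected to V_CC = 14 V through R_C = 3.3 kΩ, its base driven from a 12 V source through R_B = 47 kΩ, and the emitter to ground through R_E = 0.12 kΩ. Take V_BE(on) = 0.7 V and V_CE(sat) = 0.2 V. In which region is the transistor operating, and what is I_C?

Assume active: I_B = (12 − 0.7)/(47 + 151×0.12) = 0.174 mA, I_C = β·I_B = 26 mA.
Then V_CE = 14 − 26×3.3 − 26.2×0.12 = -75 V < 0.2 V — the active assumption fails.
Re-solve with V_CE = 0.2 V. KCL at the emitter: V_E/R_E = (V_BB−0.7−V_E)/R_B + (V_CC−0.2−V_E)/R_C, giving V_E = 0.511 V.
I_C = (V_CC − 0.2 − V_E)/R_C = (13.8 − 0.511)/3.3 = 4.03 mA.
Check: I_B = (11.3 − 0.511)/47 = 0.23 mA, and β·I_B = 34.4 mA > I_C, confirming saturation.

saturation; I_C ≈ 4 mA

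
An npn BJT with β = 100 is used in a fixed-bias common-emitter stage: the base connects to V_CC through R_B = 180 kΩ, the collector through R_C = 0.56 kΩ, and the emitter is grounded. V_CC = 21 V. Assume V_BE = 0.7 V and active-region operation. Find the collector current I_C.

Base loop: V_CC = I_B·R_B + V_BE, so I_B = (21 − 0.7)/180 kΩ = 0.113 mA.
In the active region I_C = β·I_B = 100 × 0.113 = 11.3 mA.
Collector loop: V_CE = V_CC − I_C·R_C = 21 − 11.3×0.56 = 14.7 V.
Since V_CE = 14.7 V > V_CE(sat) ≈ 0.2 V, the transistor is in the active region as assumed.

I_C ≈ 11 mA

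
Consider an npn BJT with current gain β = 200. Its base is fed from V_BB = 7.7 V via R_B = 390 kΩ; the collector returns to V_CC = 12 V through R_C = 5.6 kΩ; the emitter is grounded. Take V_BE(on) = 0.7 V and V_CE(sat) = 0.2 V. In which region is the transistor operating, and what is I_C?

Assume active: I_B = (7.7 − 0.7)/390 = 0.0179 mA, giving I_C = β·I_B = 3.59 mA.
But then V_CE = 12 − 3.59×5.6 = -8.1 V < V_CE(sat) = 0.2 V — impossible in the active region.
So the transistor is saturated. With V_CE = 0.2 V, I_C = (V_CC − 0.2)/R_C = 11.8/5.6 = 2.11 mA.
Check: β·I_B = 3.59 mA > I_C = 2.11 mA, confirming saturation.

saturation; I_C ≈ 2.1 mA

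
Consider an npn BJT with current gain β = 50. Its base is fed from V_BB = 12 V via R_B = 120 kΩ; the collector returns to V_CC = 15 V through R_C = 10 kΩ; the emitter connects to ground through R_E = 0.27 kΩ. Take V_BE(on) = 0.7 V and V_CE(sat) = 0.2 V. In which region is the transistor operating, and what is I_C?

saturation; I_C ≈ 1.4 mA

Assume active: I_B = (12 − 0.7)/(120 + 51×0.27) = 0.0845 mA, I_C = β·I_B = 4.22 mA.
Then V_CE = 15 − 4.22×10 − 4.31×0.27 = -28.4 V < 0.2 V — the active assumption fails.
Re-solve with V_CE = 0.2 V. KCL at the emitter: V_E/R_E = (V_BB−0.7−V_E)/R_B + (V_CC−0.2−V_E)/R_C, giving V_E = 0.413 V.
I_C = (V_CC − 0.2 − V_E)/R_C = (14.8 − 0.413)/10 = 1.44 mA.
Check: I_B = (11.3 − 0.413)/120 = 0.0907 mA, and β·I_B = 4.54 mA > I_C, confirming saturation.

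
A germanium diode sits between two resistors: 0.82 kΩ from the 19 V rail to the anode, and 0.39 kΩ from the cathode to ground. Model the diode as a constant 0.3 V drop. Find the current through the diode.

The two resistors are in series with the diode, so KVL gives 19 = I·0.82 + 0.3 + I·0.39.
I = (19 − 0.3) / (0.82 + 0.39) kΩ = 18.7 / 1.21 = 15.5 mA.

I ≈ 15 mA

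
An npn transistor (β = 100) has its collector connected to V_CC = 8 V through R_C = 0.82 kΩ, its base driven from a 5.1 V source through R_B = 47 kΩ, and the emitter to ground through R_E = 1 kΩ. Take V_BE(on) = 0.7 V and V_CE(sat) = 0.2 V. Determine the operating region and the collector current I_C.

active; I_C ≈ 3 mA

Assume active. Base-emitter loop: I_B = (V_BB − V_BE)/(R_B + (β+1)R_E) = (5.1 − 0.7)/(47 + 101×1) = 0.0297 mA.
I_C = β·I_B = 100×0.0297 = 2.97 mA.
V_CE = V_CC − I_C·R_C − I_E·R_E = 8 − 2.97×0.82 − 3×1 = 2.56 V > V_CE(sat), so the active-region assumption holds.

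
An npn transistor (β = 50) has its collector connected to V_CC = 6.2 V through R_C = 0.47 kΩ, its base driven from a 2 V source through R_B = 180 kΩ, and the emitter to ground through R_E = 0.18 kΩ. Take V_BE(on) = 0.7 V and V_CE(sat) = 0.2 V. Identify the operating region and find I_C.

Assume active. Base-emitter loop: I_B = (V_BB − V_BE)/(R_B + (β+1)R_E) = (2 − 0.7)/(180 + 51×0.18) = 0.00687 mA.
I_C = β·I_B = 50×0.00687 = 0.344 mA.
V_CE = V_CC − I_C·R_C − I_E·R_E = 6.2 − 0.344×0.47 − 0.35×0.18 = 5.98 V > V_CE(sat), so the active-region assumption holds.

active; I_C ≈ 0.34 mA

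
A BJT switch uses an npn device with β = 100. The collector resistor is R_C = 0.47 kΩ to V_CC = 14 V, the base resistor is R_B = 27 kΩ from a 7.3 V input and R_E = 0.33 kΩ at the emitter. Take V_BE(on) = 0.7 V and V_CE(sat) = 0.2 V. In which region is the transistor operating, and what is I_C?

active; I_C ≈ 11 mA

Assume active. Base-emitter loop: I_B = (V_BB − V_BE)/(R_B + (β+1)R_E) = (7.3 − 0.7)/(27 + 101×0.33) = 0.109 mA.
I_C = β·I_B = 100×0.109 = 10.9 mA.
V_CE = V_CC − I_C·R_C − I_E·R_E = 14 − 10.9×0.47 − 11×0.33 = 5.21 V > V_CE(sat), so the active-region assumption holds.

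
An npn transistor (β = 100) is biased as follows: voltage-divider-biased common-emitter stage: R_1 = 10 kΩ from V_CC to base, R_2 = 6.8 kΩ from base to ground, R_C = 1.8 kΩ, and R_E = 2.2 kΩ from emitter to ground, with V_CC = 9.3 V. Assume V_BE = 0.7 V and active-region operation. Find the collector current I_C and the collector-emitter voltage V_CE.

I_C ≈ 1.4 mA, V_CE ≈ 3.9 V

Thevenize the base divider: V_Th = V_CC·R_2/(R_1+R_2) = 9.3×6.8/16.8 = 3.76 V, R_Th = R_1‖R_2 = 4.05 kΩ.
Base-emitter loop: V_Th = I_B·R_Th + V_BE + (β+1)I_B·R_E, so I_B = (3.76 − 0.7) / (4.05 + 101×2.2) = 0.0135 mA.
I_C = β·I_B = 100×0.0135 = 1.35 mA, and I_E = (β+1)I_B = 1.37 mA.
V_CE = V_CC − I_C·R_C − I_E·R_E = 9.3 − 1.35×1.8 − 1.37×2.2 = 3.85 V.
V_CE = 3.85 V > 0.2 V confirms active-region operation.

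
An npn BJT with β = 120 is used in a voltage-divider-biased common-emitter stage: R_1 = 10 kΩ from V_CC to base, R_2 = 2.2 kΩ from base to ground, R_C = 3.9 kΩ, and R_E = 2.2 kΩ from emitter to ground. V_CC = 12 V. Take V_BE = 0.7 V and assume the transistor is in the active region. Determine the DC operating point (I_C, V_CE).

Thevenize the base divider: V_Th = V_CC·R_2/(R_1+R_2) = 12×2.2/12.2 = 2.16 V, R_Th = R_1‖R_2 = 1.8 kΩ.
Base-emitter loop: V_Th = I_B·R_Th + V_BE + (β+1)I_B·R_E, so I_B = (2.16 − 0.7) / (1.8 + 121×2.2) = 0.00546 mA.
I_C = β·I_B = 120×0.00546 = 0.655 mA, and I_E = (β+1)I_B = 0.661 mA.
V_CE = V_CC − I_C·R_C − I_E·R_E = 12 − 0.655×3.9 − 0.661×2.2 = 7.99 V.
V_CE = 7.99 V > 0.2 V confirms active-region operation.

I_C ≈ 0.66 mA, V_CE ≈ 8 V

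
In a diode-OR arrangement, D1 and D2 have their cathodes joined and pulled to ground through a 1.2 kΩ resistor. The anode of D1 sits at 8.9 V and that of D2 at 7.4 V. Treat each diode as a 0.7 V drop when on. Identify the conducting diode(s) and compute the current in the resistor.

Only D1 conducts; I_R ≈ 6.8 mA

Assume both conduct. Then node N would need to be at both 8.9−0.7 = 8.2 V and 7.4−0.7 = 6.7 V, which is impossible.
Assume only D1 conducts: V_N = 8.9 − 0.7 = 8.2 V, so I_R = 8.2/1.2 = 6.83 mA.
Check D2: its anode-to-cathode voltage is 7.4 − 8.2 = -0.8 V < 0.7 V, so it is off. The assumption is consistent.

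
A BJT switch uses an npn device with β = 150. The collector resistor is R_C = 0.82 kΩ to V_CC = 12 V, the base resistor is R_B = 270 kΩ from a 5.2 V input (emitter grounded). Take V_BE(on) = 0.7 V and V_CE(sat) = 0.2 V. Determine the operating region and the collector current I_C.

active; I_C ≈ 2.5 mA

Assume active. Base-emitter loop: I_B = (V_BB − V_BE)/R_B = (5.2 − 0.7)/270 = 0.0167 mA.
I_C = β·I_B = 150×0.0167 = 2.5 mA.
V_CE = V_CC − I_C·R_C = 12 − 2.5×0.82 = 9.95 V > V_CE(sat), so the active-region assumption holds.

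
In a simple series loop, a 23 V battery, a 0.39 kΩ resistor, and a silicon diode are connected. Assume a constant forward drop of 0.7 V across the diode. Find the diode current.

I ≈ 57 mA

KVL around the loop: 23 = V_D + I·R = 0.7 + I × 0.39 kΩ.
So I = (23 − 0.7) / 0.39 kΩ = 22.3 / 0.39 = 57.2 mA.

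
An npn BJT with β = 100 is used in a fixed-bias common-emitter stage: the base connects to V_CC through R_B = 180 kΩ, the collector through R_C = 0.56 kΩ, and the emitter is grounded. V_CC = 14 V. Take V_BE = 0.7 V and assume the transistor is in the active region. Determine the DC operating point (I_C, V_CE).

Base loop: V_CC = I_B·R_B + V_BE, so I_B = (14 − 0.7)/180 kΩ = 0.0739 mA.
In the active region I_C = β·I_B = 100 × 0.0739 = 7.39 mA.
Collector loop: V_CE = V_CC − I_C·R_C = 14 − 7.39×0.56 = 9.86 V.
Since V_CE = 9.86 V > V_CE(sat) ≈ 0.2 V, the transistor is in the active region as assumed.

I_C ≈ 7.4 mA, V_CE ≈ 9.9 V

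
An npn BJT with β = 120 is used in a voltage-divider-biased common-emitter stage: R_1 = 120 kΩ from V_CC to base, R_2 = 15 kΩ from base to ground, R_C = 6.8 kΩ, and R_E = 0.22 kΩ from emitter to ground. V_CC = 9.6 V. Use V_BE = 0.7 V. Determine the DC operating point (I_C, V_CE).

Thevenize the base divider: V_Th = V_CC·R_2/(R_1+R_2) = 9.6×15/135 = 1.07 V, R_Th = R_1‖R_2 = 13.3 kΩ.
Base-emitter loop: V_Th = I_B·R_Th + V_BE + (β+1)I_B·R_E, so I_B = (1.07 − 0.7) / (13.3 + 121×0.22) = 0.00918 mA.
I_C = β·I_B = 120×0.00918 = 1.1 mA, and I_E = (β+1)I_B = 1.11 mA.
V_CE = V_CC − I_C·R_C − I_E·R_E = 9.6 − 1.1×6.8 − 1.11×0.22 = 1.87 V.
V_CE = 1.87 V > 0.2 V confirms active-region operation.

I_C ≈ 1.1 mA, V_CE ≈ 1.9 V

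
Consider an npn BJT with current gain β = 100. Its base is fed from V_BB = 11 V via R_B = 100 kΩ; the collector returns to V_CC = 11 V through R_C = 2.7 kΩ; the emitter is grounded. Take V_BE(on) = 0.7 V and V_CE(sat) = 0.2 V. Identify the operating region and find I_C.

Assume active: I_B = (11 − 0.7)/100 = 0.103 mA, giving I_C = β·I_B = 10.3 mA.
But then V_CE = 11 − 10.3×2.7 = -16.8 V < V_CE(sat) = 0.2 V — impossible in the active region.
So the transistor is saturated. With V_CE = 0.2 V, I_C = (V_CC − 0.2)/R_C = 10.8/2.7 = 4 mA.
Check: β·I_B = 10.3 mA > I_C = 4 mA, confirming saturation.

saturation; I_C ≈ 4 mA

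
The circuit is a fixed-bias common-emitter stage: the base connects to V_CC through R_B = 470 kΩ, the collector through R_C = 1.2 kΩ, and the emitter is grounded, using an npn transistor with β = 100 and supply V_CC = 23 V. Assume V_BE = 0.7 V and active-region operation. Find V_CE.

Base loop: V_CC = I_B·R_B + V_BE, so I_B = (23 − 0.7)/470 kΩ = 0.0474 mA.
In the active region I_C = β·I_B = 100 × 0.0474 = 4.74 mA.
Collector loop: V_CE = V_CC − I_C·R_C = 23 − 4.74×1.2 = 17.3 V.
Since V_CE = 17.3 V > V_CE(sat) ≈ 0.2 V, the transistor is in the active region as assumed.

V_CE ≈ 17 V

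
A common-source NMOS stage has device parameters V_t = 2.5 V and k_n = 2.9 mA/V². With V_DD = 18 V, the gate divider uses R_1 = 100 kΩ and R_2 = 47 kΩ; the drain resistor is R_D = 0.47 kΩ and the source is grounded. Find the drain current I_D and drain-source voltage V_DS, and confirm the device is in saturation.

V_G = V_DD·R_2/(R_1+R_2) = 18×47/147 = 5.76 V. With the source grounded, V_GS = V_G = 5.76 V.
Assume saturation: I_D = (k_n/2)(V_GS − V_t)² = (2.9/2)×(5.76 − 2.5)² = 1.45×3.26² = 15.4 mA.
V_DS = V_DD − I_D·R_D = 18 − 15.4×0.47 = 10.8 V.
Saturation requires V_DS ≥ V_GS − V_t = 3.26 V; 10.8 ≥ 3.26 ✓.

I_D ≈ 15 mA, V_DS ≈ 11 V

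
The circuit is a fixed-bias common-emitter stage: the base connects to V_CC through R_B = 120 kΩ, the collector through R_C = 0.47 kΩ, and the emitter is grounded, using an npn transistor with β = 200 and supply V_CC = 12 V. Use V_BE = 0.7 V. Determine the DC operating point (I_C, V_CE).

Base loop: V_CC = I_B·R_B + V_BE, so I_B = (12 − 0.7)/120 kΩ = 0.0942 mA.
In the active region I_C = β·I_B = 200 × 0.0942 = 18.8 mA.
Collector loop: V_CE = V_CC − I_C·R_C = 12 − 18.8×0.47 = 3.15 V.
Since V_CE = 3.15 V > V_CE(sat) ≈ 0.2 V, the transistor is in the active region as assumed.

I_C ≈ 19 mA, V_CE ≈ 3.1 V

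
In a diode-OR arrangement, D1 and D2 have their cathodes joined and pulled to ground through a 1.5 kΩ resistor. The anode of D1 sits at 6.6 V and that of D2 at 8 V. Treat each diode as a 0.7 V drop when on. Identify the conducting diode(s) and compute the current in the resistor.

Only D2 conducts; I_R ≈ 4.9 mA

Assume both conduct. Then node N would need to be at both 6.6−0.7 = 5.9 V and 8−0.7 = 7.3 V, which is impossible.
Assume only D2 conducts: V_N = 8 − 0.7 = 7.3 V, so I_R = 7.3/1.5 = 4.87 mA.
Check D1: its anode-to-cathode voltage is 6.6 − 7.3 = -0.7 V < 0.7 V, so it is off. The assumption is consistent.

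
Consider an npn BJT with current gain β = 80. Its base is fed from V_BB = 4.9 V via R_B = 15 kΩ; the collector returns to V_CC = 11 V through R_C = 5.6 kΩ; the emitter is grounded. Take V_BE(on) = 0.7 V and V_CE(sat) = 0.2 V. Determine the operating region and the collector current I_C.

saturation; I_C ≈ 1.9 mA

Assume active: I_B = (4.9 − 0.7)/15 = 0.28 mA, giving I_C = β·I_B = 22.4 mA.
But then V_CE = 11 − 22.4×5.6 = -114 V < V_CE(sat) = 0.2 V — impossible in the active region.
So the transistor is saturated. With V_CE = 0.2 V, I_C = (V_CC − 0.2)/R_C = 10.8/5.6 = 1.93 mA.
Check: β·I_B = 22.4 mA > I_C = 1.93 mA, confirming saturation.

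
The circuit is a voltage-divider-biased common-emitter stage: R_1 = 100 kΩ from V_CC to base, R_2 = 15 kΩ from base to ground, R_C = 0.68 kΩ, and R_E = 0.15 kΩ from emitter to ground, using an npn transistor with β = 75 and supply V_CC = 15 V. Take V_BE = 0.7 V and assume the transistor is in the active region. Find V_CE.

V_CE ≈ 12 V

Thevenize the base divider: V_Th = V_CC·R_2/(R_1+R_2) = 15×15/115 = 1.96 V, R_Th = R_1‖R_2 = 13 kΩ.
Base-emitter loop: V_Th = I_B·R_Th + V_BE + (β+1)I_B·R_E, so I_B = (1.96 − 0.7) / (13 + 76×0.15) = 0.0514 mA.
I_C = β·I_B = 75×0.0514 = 3.86 mA, and I_E = (β+1)I_B = 3.91 mA.
V_CE = V_CC − I_C·R_C − I_E·R_E = 15 − 3.86×0.68 − 3.91×0.15 = 11.8 V.
V_CE = 11.8 V > 0.2 V confirms active-region operation.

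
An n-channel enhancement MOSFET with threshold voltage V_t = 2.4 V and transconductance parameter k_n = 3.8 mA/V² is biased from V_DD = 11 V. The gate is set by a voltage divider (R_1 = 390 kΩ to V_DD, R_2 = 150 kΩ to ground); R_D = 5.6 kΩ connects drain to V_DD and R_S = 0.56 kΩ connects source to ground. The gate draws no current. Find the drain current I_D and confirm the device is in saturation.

I_D ≈ 0.38 mA

V_G = V_DD·R_2/(R_1+R_2) = 11×150/540 = 3.06 V.
Assume saturation: I_D = (k_n/2)(V_GS − V_t)² with V_GS = V_G − I_D·R_S = 3.06 − 0.56·I_D.
Substituting gives 0.596·I_D² − 2.4·I_D + 0.817 = 0, with roots I_D = 0.376 or 3.64 mA.
The root I_D = 3.64 mA gives V_GS = 1.02 V ≤ V_t, so take I_D = 0.376 mA.
Then V_GS = 2.84 V and V_DS = V_DD − I_D(R_D+R_S) = 11 − 0.376×6.16 = 8.68 V.
Saturation requires V_DS ≥ V_GS − V_t = 0.445 V; 8.68 ≥ 0.445 ✓.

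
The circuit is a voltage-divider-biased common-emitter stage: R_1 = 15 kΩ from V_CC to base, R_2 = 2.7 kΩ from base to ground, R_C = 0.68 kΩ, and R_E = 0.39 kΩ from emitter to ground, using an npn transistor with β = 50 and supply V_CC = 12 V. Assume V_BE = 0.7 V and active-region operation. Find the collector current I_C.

I_C ≈ 2.5 mA

Thevenize the base divider: V_Th = V_CC·R_2/(R_1+R_2) = 12×2.7/17.7 = 1.83 V, R_Th = R_1‖R_2 = 2.29 kΩ.
Base-emitter loop: V_Th = I_B·R_Th + V_BE + (β+1)I_B·R_E, so I_B = (1.83 − 0.7) / (2.29 + 51×0.39) = 0.051 mA.
I_C = β·I_B = 50×0.051 = 2.55 mA, and I_E = (β+1)I_B = 2.6 mA.
V_CE = V_CC − I_C·R_C − I_E·R_E = 12 − 2.55×0.68 − 2.6×0.39 = 9.25 V.
V_CE = 9.25 V > 0.2 V confirms active-region operation.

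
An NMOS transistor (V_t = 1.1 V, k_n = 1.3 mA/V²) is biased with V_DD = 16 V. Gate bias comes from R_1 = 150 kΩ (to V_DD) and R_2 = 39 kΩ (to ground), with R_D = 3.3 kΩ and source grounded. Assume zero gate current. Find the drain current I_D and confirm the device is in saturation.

I_D ≈ 3.2 mA

V_G = V_DD·R_2/(R_1+R_2) = 16×39/189 = 3.3 V. With the source grounded, V_GS = V_G = 3.3 V.
Assume saturation: I_D = (k_n/2)(V_GS − V_t)² = (1.3/2)×(3.3 − 1.1)² = 0.65×2.2² = 3.15 mA.
V_DS = V_DD − I_D·R_D = 16 − 3.15×3.3 = 5.6 V.
Saturation requires V_DS ≥ V_GS − V_t = 2.2 V; 5.6 ≥ 2.2 ✓.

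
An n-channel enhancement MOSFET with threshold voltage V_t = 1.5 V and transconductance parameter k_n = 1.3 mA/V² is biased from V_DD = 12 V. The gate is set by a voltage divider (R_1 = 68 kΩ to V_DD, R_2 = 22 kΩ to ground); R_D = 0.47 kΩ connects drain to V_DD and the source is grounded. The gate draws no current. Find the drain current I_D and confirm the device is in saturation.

V_G = V_DD·R_2/(R_1+R_2) = 12×22/90 = 2.93 V. With the source grounded, V_GS = V_G = 2.93 V.
Assume saturation: I_D = (k_n/2)(V_GS − V_t)² = (1.3/2)×(2.93 − 1.5)² = 0.65×1.43² = 1.34 mA.
V_DS = V_DD − I_D·R_D = 12 − 1.34×0.47 = 11.4 V.
Saturation requires V_DS ≥ V_GS − V_t = 1.43 V; 11.4 ≥ 1.43 ✓.

I_D ≈ 1.3 mA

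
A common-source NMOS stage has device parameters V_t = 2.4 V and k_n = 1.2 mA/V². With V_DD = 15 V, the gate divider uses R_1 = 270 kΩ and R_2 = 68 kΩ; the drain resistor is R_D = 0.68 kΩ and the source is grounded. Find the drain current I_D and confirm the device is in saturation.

V_G = V_DD·R_2/(R_1+R_2) = 15×68/338 = 3.02 V. With the source grounded, V_GS = V_G = 3.02 V.
Assume saturation: I_D = (k_n/2)(V_GS − V_t)² = (1.2/2)×(3.02 − 2.4)² = 0.6×0.618² = 0.229 mA.
V_DS = V_DD − I_D·R_D = 15 − 0.229×0.68 = 14.8 V.
Saturation requires V_DS ≥ V_GS − V_t = 0.618 V; 14.8 ≥ 0.618 ✓.

I_D ≈ 0.23 mA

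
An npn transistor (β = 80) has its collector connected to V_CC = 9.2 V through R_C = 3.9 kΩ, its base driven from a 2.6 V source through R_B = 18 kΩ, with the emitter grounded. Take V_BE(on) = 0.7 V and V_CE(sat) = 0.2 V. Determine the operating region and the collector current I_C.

saturation; I_C ≈ 2.3 mA

Assume active: I_B = (2.6 − 0.7)/18 = 0.106 mA, giving I_C = β·I_B = 8.44 mA.
But then V_CE = 9.2 − 8.44×3.9 = -23.7 V < V_CE(sat) = 0.2 V — impossible in the active region.
So the transistor is saturated. With V_CE = 0.2 V, I_C = (V_CC − 0.2)/R_C = 9/3.9 = 2.31 mA.
Check: β·I_B = 8.44 mA > I_C = 2.31 mA, confirming saturation.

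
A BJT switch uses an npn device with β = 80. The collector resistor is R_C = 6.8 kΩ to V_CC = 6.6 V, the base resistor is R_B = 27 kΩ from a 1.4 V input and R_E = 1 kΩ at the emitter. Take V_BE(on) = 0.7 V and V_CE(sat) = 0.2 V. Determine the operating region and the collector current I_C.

Assume active. Base-emitter loop: I_B = (V_BB − V_BE)/(R_B + (β+1)R_E) = (1.4 − 0.7)/(27 + 81×1) = 0.00648 mA.
I_C = β·I_B = 80×0.00648 = 0.519 mA.
V_CE = V_CC − I_C·R_C − I_E·R_E = 6.6 − 0.519×6.8 − 0.525×1 = 2.55 V > V_CE(sat), so the active-region assumption holds.

active; I_C ≈ 0.52 mA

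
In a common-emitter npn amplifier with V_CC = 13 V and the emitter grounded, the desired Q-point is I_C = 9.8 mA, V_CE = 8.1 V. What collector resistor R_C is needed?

Collector loop: V_CC = I_C·R_C + V_CE.
R_C = (V_CC − V_CE)/I_C = (13 − 8.1)/9.8 = 0.5 kΩ.

R_C ≈ 0.5 kΩ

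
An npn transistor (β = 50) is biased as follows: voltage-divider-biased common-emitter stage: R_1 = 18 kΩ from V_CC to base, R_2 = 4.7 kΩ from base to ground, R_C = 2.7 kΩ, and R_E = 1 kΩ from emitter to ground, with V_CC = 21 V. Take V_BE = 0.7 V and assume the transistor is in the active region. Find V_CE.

V_CE ≈ 8.6 V

Thevenize the base divider: V_Th = V_CC·R_2/(R_1+R_2) = 21×4.7/22.7 = 4.35 V, R_Th = R_1‖R_2 = 3.73 kΩ.
Base-emitter loop: V_Th = I_B·R_Th + V_BE + (β+1)I_B·R_E, so I_B = (4.35 − 0.7) / (3.73 + 51×1) = 0.0667 mA.
I_C = β·I_B = 50×0.0667 = 3.33 mA, and I_E = (β+1)I_B = 3.4 mA.
V_CE = V_CC − I_C·R_C − I_E·R_E = 21 − 3.33×2.7 − 3.4×1 = 8.6 V.
V_CE = 8.6 V > 0.2 V confirms active-region operation.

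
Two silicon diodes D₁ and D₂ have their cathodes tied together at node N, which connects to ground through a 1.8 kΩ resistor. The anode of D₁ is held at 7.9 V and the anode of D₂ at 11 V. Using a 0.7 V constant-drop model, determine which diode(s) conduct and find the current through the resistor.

Assume both conduct. Then node N would need to be at both 7.9−0.7 = 7.2 V and 11−0.7 = 10.3 V, which is impossible.
Assume only D₂ conducts: V_N = 11 − 0.7 = 10.3 V, so I_R = 10.3/1.8 = 5.72 mA.
Check D₁: its anode-to-cathode voltage is 7.9 − 10.3 = -2.4 V < 0.7 V, so it is off. The assumption is consistent.

Only D₂ conducts; I_R ≈ 5.7 mA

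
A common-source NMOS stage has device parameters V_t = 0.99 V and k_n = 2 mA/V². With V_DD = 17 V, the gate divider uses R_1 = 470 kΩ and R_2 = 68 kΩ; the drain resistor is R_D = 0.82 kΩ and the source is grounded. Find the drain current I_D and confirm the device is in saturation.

I_D ≈ 1.3 mA

V_G = V_DD·R_2/(R_1+R_2) = 17×68/538 = 2.15 V. With the source grounded, V_GS = V_G = 2.15 V.
Assume saturation: I_D = (k_n/2)(V_GS − V_t)² = (2/2)×(2.15 − 0.99)² = 1×1.16² = 1.34 mA.
V_DS = V_DD − I_D·R_D = 17 − 1.34×0.82 = 15.9 V.
Saturation requires V_DS ≥ V_GS − V_t = 1.16 V; 15.9 ≥ 1.16 ✓.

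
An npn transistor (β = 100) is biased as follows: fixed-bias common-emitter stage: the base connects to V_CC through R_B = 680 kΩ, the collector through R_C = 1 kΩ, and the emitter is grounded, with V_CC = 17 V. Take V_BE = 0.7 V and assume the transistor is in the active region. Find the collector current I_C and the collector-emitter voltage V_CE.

I_C ≈ 2.4 mA, V_CE ≈ 15 V

Base loop: V_CC = I_B·R_B + V_BE, so I_B = (17 − 0.7)/680 kΩ = 0.024 mA.
In the active region I_C = β·I_B = 100 × 0.024 = 2.4 mA.
Collector loop: V_CE = V_CC − I_C·R_C = 17 − 2.4×1 = 14.6 V.
Since V_CE = 14.6 V > V_CE(sat) ≈ 0.2 V, the transistor is in the active region as assumed.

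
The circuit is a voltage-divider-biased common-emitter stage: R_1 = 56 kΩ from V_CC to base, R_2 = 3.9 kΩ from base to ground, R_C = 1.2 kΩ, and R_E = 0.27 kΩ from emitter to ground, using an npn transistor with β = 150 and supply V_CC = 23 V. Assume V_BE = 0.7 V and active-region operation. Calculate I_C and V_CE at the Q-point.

I_C ≈ 2.7 mA, V_CE ≈ 19 V

Thevenize the base divider: V_Th = V_CC·R_2/(R_1+R_2) = 23×3.9/59.9 = 1.5 V, R_Th = R_1‖R_2 = 3.65 kΩ.
Base-emitter loop: V_Th = I_B·R_Th + V_BE + (β+1)I_B·R_E, so I_B = (1.5 − 0.7) / (3.65 + 151×0.27) = 0.018 mA.
I_C = β·I_B = 150×0.018 = 2.69 mA, and I_E = (β+1)I_B = 2.71 mA.
V_CE = V_CC − I_C·R_C − I_E·R_E = 23 − 2.69×1.2 − 2.71×0.27 = 19 V.
V_CE = 19 V > 0.2 V confirms active-region operation.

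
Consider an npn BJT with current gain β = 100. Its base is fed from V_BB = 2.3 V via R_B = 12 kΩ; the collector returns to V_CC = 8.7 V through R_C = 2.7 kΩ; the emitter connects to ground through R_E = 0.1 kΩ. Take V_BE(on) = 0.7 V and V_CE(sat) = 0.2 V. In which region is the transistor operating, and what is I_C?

saturation; I_C ≈ 3 mA

Assume active: I_B = (2.3 − 0.7)/(12 + 101×0.1) = 0.0724 mA, I_C = β·I_B = 7.24 mA.
Then V_CE = 8.7 − 7.24×2.7 − 7.31×0.1 = -11.6 V < 0.2 V — the active assumption fails.
Re-solve with V_CE = 0.2 V. KCL at the emitter: V_E/R_E = (V_BB−0.7−V_E)/R_B + (V_CC−0.2−V_E)/R_C, giving V_E = 0.314 V.
I_C = (V_CC − 0.2 − V_E)/R_C = (8.5 − 0.314)/2.7 = 3.03 mA.
Check: I_B = (1.6 − 0.314)/12 = 0.107 mA, and β·I_B = 10.7 mA > I_C, confirming saturation.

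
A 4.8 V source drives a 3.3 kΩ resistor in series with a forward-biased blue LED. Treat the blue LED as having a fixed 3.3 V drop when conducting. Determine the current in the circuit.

I ≈ 0.45 mA

KVL around the loop: 4.8 = V_D + I·R = 3.3 + I × 3.3 kΩ.
So I = (4.8 − 3.3) / 3.3 kΩ = 1.5 / 3.3 = 0.455 mA.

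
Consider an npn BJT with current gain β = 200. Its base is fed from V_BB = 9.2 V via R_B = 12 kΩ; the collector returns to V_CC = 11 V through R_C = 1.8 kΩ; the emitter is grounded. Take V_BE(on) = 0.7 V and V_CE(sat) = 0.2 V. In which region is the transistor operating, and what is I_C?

Assume active: I_B = (9.2 − 0.7)/12 = 0.708 mA, giving I_C = β·I_B = 142 mA.
But then V_CE = 11 − 142×1.8 = -244 V < V_CE(sat) = 0.2 V — impossible in the active region.
So the transistor is saturated. With V_CE = 0.2 V, I_C = (V_CC − 0.2)/R_C = 10.8/1.8 = 6 mA.
Check: β·I_B = 142 mA > I_C = 6 mA, confirming saturation.

saturation; I_C ≈ 6 mA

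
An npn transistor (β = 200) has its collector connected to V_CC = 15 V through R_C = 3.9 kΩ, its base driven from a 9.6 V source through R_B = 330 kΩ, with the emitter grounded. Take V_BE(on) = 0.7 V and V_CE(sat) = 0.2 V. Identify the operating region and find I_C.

Assume active: I_B = (9.6 − 0.7)/330 = 0.027 mA, giving I_C = β·I_B = 5.39 mA.
But then V_CE = 15 − 5.39×3.9 = -6.04 V < V_CE(sat) = 0.2 V — impossible in the active region.
So the transistor is saturated. With V_CE = 0.2 V, I_C = (V_CC − 0.2)/R_C = 14.8/3.9 = 3.79 mA.
Check: β·I_B = 5.39 mA > I_C = 3.79 mA, confirming saturation.

saturation; I_C ≈ 3.8 mA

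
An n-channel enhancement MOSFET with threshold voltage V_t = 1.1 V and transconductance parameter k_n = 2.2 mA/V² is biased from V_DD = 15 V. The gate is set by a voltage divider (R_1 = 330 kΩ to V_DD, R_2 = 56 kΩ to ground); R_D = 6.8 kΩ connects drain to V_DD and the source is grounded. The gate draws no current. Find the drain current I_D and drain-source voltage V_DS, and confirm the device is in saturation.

I_D ≈ 1.3 mA, V_DS ≈ 6.3 V

V_G = V_DD·R_2/(R_1+R_2) = 15×56/386 = 2.18 V. With the source grounded, V_GS = V_G = 2.18 V.
Assume saturation: I_D = (k_n/2)(V_GS − V_t)² = (2.2/2)×(2.18 − 1.1)² = 1.1×1.08² = 1.27 mA.
V_DS = V_DD − I_D·R_D = 15 − 1.27×6.8 = 6.34 V.
Saturation requires V_DS ≥ V_GS − V_t = 1.08 V; 6.34 ≥ 1.08 ✓.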